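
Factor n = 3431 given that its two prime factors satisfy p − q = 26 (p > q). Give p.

Since p = q + 26, we have 3431 = q(q + 26), so q² + 26q − 3431 = 0.
Discriminant: 26² + 4·3431 = 676 + 13724 = 14400; √14400 = 120.
q = (−26 + 120)/2 = 47, and p = q + 26 = 73.
Check: 47 · 73 = 3431.

73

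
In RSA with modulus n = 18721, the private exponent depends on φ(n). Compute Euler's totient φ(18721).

Factor: 18721 = 97 · 193.
φ(18721) = (97−1) · (193−1) = 96 · 192 = 18432.

18432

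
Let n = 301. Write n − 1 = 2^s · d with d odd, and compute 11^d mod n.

301 − 1 = 300 = 2^2 · 75, so d = 75.
11^1 ≡ 11 (mod 301)
11^2 ≡ 11^2 = 121 ≡ 121 (mod 301)
11^4 ≡ 121^2 = 14641 ≡ 193 (mod 301)
11^8 ≡ 193^2 = 37249 ≡ 226 (mod 301)
11^16 ≡ 226^2 = 51076 ≡ 207 (mod 301)
11^32 ≡ 207^2 = 42849 ≡ 107 (mod 301)
11^64 ≡ 107^2 = 11449 ≡ 11 (mod 301)
75 = 64 + 8 + 2 + 1 in binary powers of 2.
So 11^75 ≡ 11 · 226 · 121 · 11 ≡ 274 (mod 301).
Squaring chain: 274 → 127; never reaches −1, so base 11 is a Miller–Rabin witness that 301 is composite.

274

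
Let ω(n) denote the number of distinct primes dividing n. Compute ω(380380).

380380 = 2^2 · 95095
95095 = 5 · 19019
19019 = 7 · 2717
2717 = 11 · 247
247 = 13 · 19
380380 = 2^2 · 5 · 7 · 11 · 13 · 19, which has 6 distinct prime factors.

6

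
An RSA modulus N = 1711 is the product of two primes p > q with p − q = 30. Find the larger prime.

Since p = q + 30, we have 1711 = q(q + 30), so q² + 30q − 1711 = 0.
Discriminant: 30² + 4·1711 = 900 + 6844 = 7744; √7744 = 88.
q = (−30 + 88)/2 = 29, and p = q + 30 = 59.
Check: 29 · 59 = 1711.

59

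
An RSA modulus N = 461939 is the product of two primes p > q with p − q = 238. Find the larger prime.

809

Since p = q + 238, we have 461939 = q(q + 238), so q² + 238q − 461939 = 0.
Discriminant: 238² + 4·461939 = 56644 + 1847756 = 1904400; √1904400 = 1380.
q = (−238 + 1380)/2 = 571, and p = q + 238 = 809.
Check: 571 · 809 = 461939.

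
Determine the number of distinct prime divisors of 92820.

6

92820 = 2^2 · 23205
23205 = 3 · 7735
7735 = 5 · 1547
1547 = 7 · 221
221 = 13 · 17
92820 = 2^2 · 3 · 5 · 7 · 13 · 17, which has 6 distinct prime factors.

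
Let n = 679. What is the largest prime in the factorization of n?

97

679 = 7 · 97
97 is prime.
So 679 = 7 · 97; the largest prime factor is 97.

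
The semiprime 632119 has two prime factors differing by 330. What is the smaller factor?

Since p = q + 330, we have 632119 = q(q + 330), so q² + 330q − 632119 = 0.
Discriminant: 330² + 4·632119 = 108900 + 2528476 = 2637376; √2637376 = 1624.
q = (−330 + 1624)/2 = 647, and p = q + 330 = 977.
Check: 647 · 977 = 632119.

647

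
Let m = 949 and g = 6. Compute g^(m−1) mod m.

6^1 ≡ 6 (mod 949)
6^2 ≡ 6^2 = 36 ≡ 36 (mod 949)
6^4 ≡ 36^2 = 1296 ≡ 347 (mod 949)
6^8 ≡ 347^2 = 120409 ≡ 835 (mod 949)
6^16 ≡ 835^2 = 697225 ≡ 659 (mod 949)
6^32 ≡ 659^2 = 434281 ≡ 588 (mod 949)
6^64 ≡ 588^2 = 345744 ≡ 308 (mod 949)
6^128 ≡ 308^2 = 94864 ≡ 913 (mod 949)
6^256 ≡ 913^2 = 833569 ≡ 347 (mod 949)
6^512 ≡ 347^2 = 120409 ≡ 835 (mod 949)
948 = 512 + 256 + 128 + 32 + 16 + 4 in binary powers of 2.
So 6^948 ≡ 835 · 347 · 913 · 588 · 659 · 347 ≡ 300 (mod 949).
Since 300 ≠ 1, base 6 is a Fermat witness: 949 is composite.

300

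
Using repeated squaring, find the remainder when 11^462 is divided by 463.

11^1 ≡ 11 (mod 463)
11^2 ≡ 11^2 = 121 ≡ 121 (mod 463)
11^4 ≡ 121^2 = 14641 ≡ 288 (mod 463)
11^8 ≡ 288^2 = 82944 ≡ 67 (mod 463)
11^16 ≡ 67^2 = 4489 ≡ 322 (mod 463)
11^32 ≡ 322^2 = 103684 ≡ 435 (mod 463)
11^64 ≡ 435^2 = 189225 ≡ 321 (mod 463)
11^128 ≡ 321^2 = 103041 ≡ 255 (mod 463)
11^256 ≡ 255^2 = 65025 ≡ 205 (mod 463)
462 = 256 + 128 + 64 + 8 + 4 + 2 in binary powers of 2.
So 11^462 ≡ 205 · 255 · 321 · 67 · 288 · 121 ≡ 1 (mod 463).
Since the result is 1, base 11 gives no evidence that 463 is composite.

1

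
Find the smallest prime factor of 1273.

19

1273 is odd.
Digit sum 13, not divisible by 3.
Ends in 3: not divisible by 5.
7: 1273 = 7·181 + 6
11: 1273 = 11·115 + 8
13: 1273 = 13·97 + 12
17: 1273 = 17·74 + 15
19: 1273 = 19·67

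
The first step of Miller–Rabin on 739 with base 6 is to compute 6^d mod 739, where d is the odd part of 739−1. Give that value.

739 − 1 = 738 = 2^1 · 369, so d = 369.
6^1 ≡ 6 (mod 739)
6^2 ≡ 6^2 = 36 ≡ 36 (mod 739)
6^4 ≡ 36^2 = 1296 ≡ 557 (mod 739)
6^8 ≡ 557^2 = 310249 ≡ 608 (mod 739)
6^16 ≡ 608^2 = 369664 ≡ 164 (mod 739)
6^32 ≡ 164^2 = 26896 ≡ 292 (mod 739)
6^64 ≡ 292^2 = 85264 ≡ 279 (mod 739)
6^128 ≡ 279^2 = 77841 ≡ 246 (mod 739)
6^256 ≡ 246^2 = 60516 ≡ 657 (mod 739)
369 = 256 + 64 + 32 + 16 + 1 in binary powers of 2.
So 6^369 ≡ 657 · 279 · 292 · 164 · 6 ≡ 1 (mod 739).
Since 6^d ≡ 1 (mod 739), base 6 does not prove 739 composite.

1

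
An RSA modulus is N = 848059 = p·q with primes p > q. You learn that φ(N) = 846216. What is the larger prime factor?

φ(n) = (p−1)(q−1) = n − (p+q) + 1, so p + q = 848059 − 846216 + 1 = 1844.
p and q are the roots of t² − 1844t + 848059 = 0.
Discriminant: 1844² − 4·848059 = 3400336 − 3392236 = 8100; √8100 = 90.
q = (1844 − 90)/2 = 877, p = (1844 + 90)/2 = 967.
Check: 877 · 967 = 848059.

967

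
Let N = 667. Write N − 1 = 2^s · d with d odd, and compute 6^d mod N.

9

667 − 1 = 666 = 2^1 · 333, so d = 333.
6^1 ≡ 6 (mod 667)
6^2 ≡ 6^2 = 36 ≡ 36 (mod 667)
6^4 ≡ 36^2 = 1296 ≡ 629 (mod 667)
6^8 ≡ 629^2 = 395641 ≡ 110 (mod 667)
6^16 ≡ 110^2 = 12100 ≡ 94 (mod 667)
6^32 ≡ 94^2 = 8836 ≡ 165 (mod 667)
6^64 ≡ 165^2 = 27225 ≡ 545 (mod 667)
6^128 ≡ 545^2 = 297025 ≡ 210 (mod 667)
6^256 ≡ 210^2 = 44100 ≡ 78 (mod 667)
333 = 256 + 64 + 8 + 4 + 1 in binary powers of 2.
So 6^333 ≡ 78 · 545 · 110 · 629 · 6 ≡ 9 (mod 667).
Squaring chain: 9; never reaches −1, so base 6 is a Miller–Rabin witness that 667 is composite.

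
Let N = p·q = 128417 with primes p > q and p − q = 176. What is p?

Since p = q + 176, we have 128417 = q(q + 176), so q² + 176q − 128417 = 0.
Discriminant: 176² + 4·128417 = 30976 + 513668 = 544644; √544644 = 738.
q = (−176 + 738)/2 = 281, and p = q + 176 = 457.
Check: 281 · 457 = 128417.

457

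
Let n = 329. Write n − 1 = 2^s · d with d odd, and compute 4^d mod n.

296

329 − 1 = 328 = 2^3 · 41, so d = 41.
4^1 ≡ 4 (mod 329)
4^2 ≡ 4^2 = 16 ≡ 16 (mod 329)
4^4 ≡ 16^2 = 256 ≡ 256 (mod 329)
4^8 ≡ 256^2 = 65536 ≡ 65 (mod 329)
4^16 ≡ 65^2 = 4225 ≡ 277 (mod 329)
4^32 ≡ 277^2 = 76729 ≡ 72 (mod 329)
41 = 32 + 8 + 1 in binary powers of 2.
So 4^41 ≡ 72 · 65 · 4 ≡ 296 (mod 329).
Squaring chain: 296 → 102 → 205; never reaches −1, so base 4 is a Miller–Rabin witness that 329 is composite.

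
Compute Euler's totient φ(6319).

Factor: 6319 = 71 · 89.
φ(6319) = (71−1) · (89−1) = 70 · 88 = 6160.

6160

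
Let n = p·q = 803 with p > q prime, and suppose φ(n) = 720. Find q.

11

φ(n) = (p−1)(q−1) = n − (p+q) + 1, so p + q = 803 − 720 + 1 = 84.
p and q are the roots of t² − 84t + 803 = 0.
Discriminant: 84² − 4·803 = 7056 − 3212 = 3844; √3844 = 62.
q = (84 − 62)/2 = 11, p = (84 + 62)/2 = 73.
Check: 11 · 73 = 803.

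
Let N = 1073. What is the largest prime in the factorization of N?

1073 = 29 · 37
37 is prime.
So 1073 = 29 · 37; the largest prime factor is 37.

37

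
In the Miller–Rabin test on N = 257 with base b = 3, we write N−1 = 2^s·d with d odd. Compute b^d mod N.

3

257 − 1 = 256 = 2^8 · 1, so d = 1.
3^1 ≡ 3 (mod 257)
1 = 1 in binary powers of 2.
So 3^1 ≡ 3 ≡ 3 (mod 257).
Squaring chain: 3 → 9 → 81 → 136 → 249 → 64 → 241 → 256; reaches −1, so base 3 does not prove 257 composite.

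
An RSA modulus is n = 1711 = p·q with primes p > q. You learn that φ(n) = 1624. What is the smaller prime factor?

29

φ(n) = (p−1)(q−1) = n − (p+q) + 1, so p + q = 1711 − 1624 + 1 = 88.
p and q are the roots of t² − 88t + 1711 = 0.
Discriminant: 88² − 4·1711 = 7744 − 6844 = 900; √900 = 30.
q = (88 − 30)/2 = 29, p = (88 + 30)/2 = 59.
Check: 29 · 59 = 1711.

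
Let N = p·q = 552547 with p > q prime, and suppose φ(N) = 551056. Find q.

683

φ(n) = (p−1)(q−1) = n − (p+q) + 1, so p + q = 552547 − 551056 + 1 = 1492.
p and q are the roots of t² − 1492t + 552547 = 0.
Discriminant: 1492² − 4·552547 = 2226064 − 2210188 = 15876; √15876 = 126.
q = (1492 − 126)/2 = 683, p = (1492 + 126)/2 = 809.
Check: 683 · 809 = 552547.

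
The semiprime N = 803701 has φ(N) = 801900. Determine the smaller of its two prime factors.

811

φ(n) = (p−1)(q−1) = n − (p+q) + 1, so p + q = 803701 − 801900 + 1 = 1802.
p and q are the roots of t² − 1802t + 803701 = 0.
Discriminant: 1802² − 4·803701 = 3247204 − 3214804 = 32400; √32400 = 180.
q = (1802 − 180)/2 = 811, p = (1802 + 180)/2 = 991.
Check: 811 · 991 = 803701.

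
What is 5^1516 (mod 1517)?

1513

5^1 ≡ 5 (mod 1517)
5^2 ≡ 5^2 = 25 ≡ 25 (mod 1517)
5^4 ≡ 25^2 = 625 ≡ 625 (mod 1517)
5^8 ≡ 625^2 = 390625 ≡ 756 (mod 1517)
5^16 ≡ 756^2 = 571536 ≡ 1144 (mod 1517)
5^32 ≡ 1144^2 = 1308736 ≡ 1082 (mod 1517)
5^64 ≡ 1082^2 = 1170724 ≡ 1117 (mod 1517)
5^128 ≡ 1117^2 = 1247689 ≡ 715 (mod 1517)
5^256 ≡ 715^2 = 511225 ≡ 1513 (mod 1517)
5^512 ≡ 1513^2 = 2289169 ≡ 16 (mod 1517)
5^1024 ≡ 16^2 = 256 ≡ 256 (mod 1517)
1516 = 1024 + 256 + 128 + 64 + 32 + 8 + 4 in binary powers of 2.
So 5^1516 ≡ 256 · 1513 · 715 · 1117 · 1082 · 756 · 625 ≡ 1513 (mod 1517).
Since 1513 ≠ 1, base 5 is a Fermat witness: 1517 is composite.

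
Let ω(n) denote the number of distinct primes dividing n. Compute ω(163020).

6

163020 = 2^2 · 40755
40755 = 3 · 13585
13585 = 5 · 2717
2717 = 11 · 247
247 = 13 · 19
163020 = 2^2 · 3 · 5 · 11 · 13 · 19, which has 6 distinct prime factors.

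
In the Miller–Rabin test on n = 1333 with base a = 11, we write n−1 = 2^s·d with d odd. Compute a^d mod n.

494

1333 − 1 = 1332 = 2^2 · 333, so d = 333.
11^1 ≡ 11 (mod 1333)
11^2 ≡ 11^2 = 121 ≡ 121 (mod 1333)
11^4 ≡ 121^2 = 14641 ≡ 1311 (mod 1333)
11^8 ≡ 1311^2 = 1718721 ≡ 484 (mod 1333)
11^16 ≡ 484^2 = 234256 ≡ 981 (mod 1333)
11^32 ≡ 981^2 = 962361 ≡ 1268 (mod 1333)
11^64 ≡ 1268^2 = 1607824 ≡ 226 (mod 1333)
11^128 ≡ 226^2 = 51076 ≡ 422 (mod 1333)
11^256 ≡ 422^2 = 178084 ≡ 795 (mod 1333)
333 = 256 + 64 + 8 + 4 + 1 in binary powers of 2.
So 11^333 ≡ 795 · 226 · 484 · 1311 · 11 ≡ 494 (mod 1333).
Squaring chain: 494 → 97; never reaches −1, so base 11 is a Miller–Rabin witness that 1333 is composite.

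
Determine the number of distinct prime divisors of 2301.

3

2301 = 3 · 767
767 = 13 · 59
2301 = 3 · 13 · 59, which has 3 distinct prime factors.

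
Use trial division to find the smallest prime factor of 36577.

79

36577 is odd.
Digit sum 28, not divisible by 3.
Ends in 7: not divisible by 5.
7: 36577 = 7·5225 + 2
11: 36577 = 11·3325 + 2
13: 36577 = 13·2813 + 8
17: 36577 = 17·2151 + 10
19: 36577 = 19·1925 + 2
23: 36577 = 23·1590 + 7
29: 36577 = 29·1261 + 8
31: 36577 = 31·1179 + 28
37: 36577 = 37·988 + 21
41: 36577 = 41·892 + 5
43: 36577 = 43·850 + 27
47: 36577 = 47·778 + 11
53: 36577 = 53·690 + 7
59: 36577 = 59·619 + 56
61: 36577 = 61·599 + 38
67: 36577 = 67·545 + 62
71: 36577 = 71·515 + 12
73: 36577 = 73·501 + 4
79: 36577 = 79·463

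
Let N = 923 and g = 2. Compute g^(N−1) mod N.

2^1 ≡ 2 (mod 923)
2^2 ≡ 2^2 = 4 ≡ 4 (mod 923)
2^4 ≡ 4^2 = 16 ≡ 16 (mod 923)
2^8 ≡ 16^2 = 256 ≡ 256 (mod 923)
2^16 ≡ 256^2 = 65536 ≡ 3 (mod 923)
2^32 ≡ 3^2 = 9 ≡ 9 (mod 923)
2^64 ≡ 9^2 = 81 ≡ 81 (mod 923)
2^128 ≡ 81^2 = 6561 ≡ 100 (mod 923)
2^256 ≡ 100^2 = 10000 ≡ 770 (mod 923)
2^512 ≡ 770^2 = 592900 ≡ 334 (mod 923)
922 = 512 + 256 + 128 + 16 + 8 + 2 in binary powers of 2.
So 2^922 ≡ 334 · 770 · 100 · 3 · 256 · 4 ≡ 49 (mod 923).
Since 49 ≠ 1, base 2 is a Fermat witness: 923 is composite.

49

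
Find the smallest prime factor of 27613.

27613 is odd.
Digit sum 19, not divisible by 3.
Ends in 3: not divisible by 5.
7: 27613 = 7·3944 + 5
11: 27613 = 11·2510 + 3
13: 27613 = 13·2124 + 1
17: 27613 = 17·1624 + 5
19: 27613 = 19·1453 + 6
23: 27613 = 23·1200 + 13
29: 27613 = 29·952 + 5
31: 27613 = 31·890 + 23
37: 27613 = 37·746 + 11
41: 27613 = 41·673 + 20
43: 27613 = 43·642 + 7
47: 27613 = 47·587 + 24
53: 27613 = 53·521

53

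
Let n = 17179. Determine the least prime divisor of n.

17179 is odd.
Digit sum 25, not divisible by 3.
Ends in 9: not divisible by 5.
7: 17179 = 7·2454 + 1
11: 17179 = 11·1561 + 8
13: 17179 = 13·1321 + 6
17: 17179 = 17·1010 + 9
19: 17179 = 19·904 + 3
23: 17179 = 23·746 + 21
29: 17179 = 29·592 + 11
31: 17179 = 31·554 + 5
37: 17179 = 37·464 + 11
41: 17179 = 41·419

41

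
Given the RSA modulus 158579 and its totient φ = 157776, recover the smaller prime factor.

φ(n) = (p−1)(q−1) = n − (p+q) + 1, so p + q = 158579 − 157776 + 1 = 804.
p and q are the roots of t² − 804t + 158579 = 0.
Discriminant: 804² − 4·158579 = 646416 − 634316 = 12100; √12100 = 110.
q = (804 − 110)/2 = 347, p = (804 + 110)/2 = 457.
Check: 347 · 457 = 158579.

347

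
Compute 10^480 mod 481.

10^1 ≡ 10 (mod 481)
10^2 ≡ 10^2 = 100 ≡ 100 (mod 481)
10^4 ≡ 100^2 = 10000 ≡ 380 (mod 481)
10^8 ≡ 380^2 = 144400 ≡ 100 (mod 481)
10^16 ≡ 100^2 = 10000 ≡ 380 (mod 481)
10^32 ≡ 380^2 = 144400 ≡ 100 (mod 481)
10^64 ≡ 100^2 = 10000 ≡ 380 (mod 481)
10^128 ≡ 380^2 = 144400 ≡ 100 (mod 481)
10^256 ≡ 100^2 = 10000 ≡ 380 (mod 481)
480 = 256 + 128 + 64 + 32 in binary powers of 2.
So 10^480 ≡ 380 · 100 · 380 · 100 ≡ 1 (mod 481).
Since the result is 1, base 10 gives no evidence that 481 is composite.

1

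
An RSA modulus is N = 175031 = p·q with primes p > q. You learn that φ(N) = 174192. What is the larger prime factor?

457

φ(n) = (p−1)(q−1) = n − (p+q) + 1, so p + q = 175031 − 174192 + 1 = 840.
p and q are the roots of t² − 840t + 175031 = 0.
Discriminant: 840² − 4·175031 = 705600 − 700124 = 5476; √5476 = 74.
q = (840 − 74)/2 = 383, p = (840 + 74)/2 = 457.
Check: 383 · 457 = 175031.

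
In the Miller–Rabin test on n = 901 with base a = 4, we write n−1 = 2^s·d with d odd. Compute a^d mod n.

327

901 − 1 = 900 = 2^2 · 225, so d = 225.
4^1 ≡ 4 (mod 901)
4^2 ≡ 4^2 = 16 ≡ 16 (mod 901)
4^4 ≡ 16^2 = 256 ≡ 256 (mod 901)
4^8 ≡ 256^2 = 65536 ≡ 664 (mod 901)
4^16 ≡ 664^2 = 440896 ≡ 307 (mod 901)
4^32 ≡ 307^2 = 94249 ≡ 545 (mod 901)
4^64 ≡ 545^2 = 297025 ≡ 596 (mod 901)
4^128 ≡ 596^2 = 355216 ≡ 222 (mod 901)
225 = 128 + 64 + 32 + 1 in binary powers of 2.
So 4^225 ≡ 222 · 596 · 545 · 4 ≡ 327 (mod 901).
Squaring chain: 327 → 611; never reaches −1, so base 4 is a Miller–Rabin witness that 901 is composite.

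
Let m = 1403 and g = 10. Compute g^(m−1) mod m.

10^1 ≡ 10 (mod 1403)
10^2 ≡ 10^2 = 100 ≡ 100 (mod 1403)
10^4 ≡ 100^2 = 10000 ≡ 179 (mod 1403)
10^8 ≡ 179^2 = 32041 ≡ 1175 (mod 1403)
10^16 ≡ 1175^2 = 1380625 ≡ 73 (mod 1403)
10^32 ≡ 73^2 = 5329 ≡ 1120 (mod 1403)
10^64 ≡ 1120^2 = 1254400 ≡ 118 (mod 1403)
10^128 ≡ 118^2 = 13924 ≡ 1297 (mod 1403)
10^256 ≡ 1297^2 = 1682209 ≡ 12 (mod 1403)
10^512 ≡ 12^2 = 144 ≡ 144 (mod 1403)
10^1024 ≡ 144^2 = 20736 ≡ 1094 (mod 1403)
1402 = 1024 + 256 + 64 + 32 + 16 + 8 + 2 in binary powers of 2.
So 10^1402 ≡ 1094 · 12 · 118 · 1120 · 73 · 1175 · 100 ≡ 1361 (mod 1403).
Since 1361 ≠ 1, base 10 is a Fermat witness: 1403 is composite.

1361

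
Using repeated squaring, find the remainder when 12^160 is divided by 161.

12^1 ≡ 12 (mod 161)
12^2 ≡ 12^2 = 144 ≡ 144 (mod 161)
12^4 ≡ 144^2 = 20736 ≡ 128 (mod 161)
12^8 ≡ 128^2 = 16384 ≡ 123 (mod 161)
12^16 ≡ 123^2 = 15129 ≡ 156 (mod 161)
12^32 ≡ 156^2 = 24336 ≡ 25 (mod 161)
12^64 ≡ 25^2 = 625 ≡ 142 (mod 161)
12^128 ≡ 142^2 = 20164 ≡ 39 (mod 161)
160 = 128 + 32 in binary powers of 2.
So 12^160 ≡ 39 · 25 ≡ 9 (mod 161).
Since 9 ≠ 1, base 12 is a Fermat witness: 161 is composite.

9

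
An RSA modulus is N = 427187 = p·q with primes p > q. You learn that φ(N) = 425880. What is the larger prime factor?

677

φ(n) = (p−1)(q−1) = n − (p+q) + 1, so p + q = 427187 − 425880 + 1 = 1308.
p and q are the roots of t² − 1308t + 427187 = 0.
Discriminant: 1308² − 4·427187 = 1710864 − 1708748 = 2116; √2116 = 46.
q = (1308 − 46)/2 = 631, p = (1308 + 46)/2 = 677.
Check: 631 · 677 = 427187.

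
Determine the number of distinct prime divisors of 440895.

6

440895 = 3 · 146965
146965 = 5 · 29393
29393 = 7 · 4199
4199 = 13 · 323
323 = 17 · 19
440895 = 3 · 5 · 7 · 13 · 17 · 19, which has 6 distinct prime factors.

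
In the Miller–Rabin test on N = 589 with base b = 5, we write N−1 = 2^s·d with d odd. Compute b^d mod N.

589 − 1 = 588 = 2^2 · 147, so d = 147.
5^1 ≡ 5 (mod 589)
5^2 ≡ 5^2 = 25 ≡ 25 (mod 589)
5^4 ≡ 25^2 = 625 ≡ 36 (mod 589)
5^8 ≡ 36^2 = 1296 ≡ 118 (mod 589)
5^16 ≡ 118^2 = 13924 ≡ 377 (mod 589)
5^32 ≡ 377^2 = 142129 ≡ 180 (mod 589)
5^64 ≡ 180^2 = 32400 ≡ 5 (mod 589)
5^128 ≡ 5^2 = 25 ≡ 25 (mod 589)
147 = 128 + 16 + 2 + 1 in binary powers of 2.
So 5^147 ≡ 25 · 377 · 25 · 5 ≡ 125 (mod 589).
Squaring chain: 125 → 311; never reaches −1, so base 5 is a Miller–Rabin witness that 589 is composite.

125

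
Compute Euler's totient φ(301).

252

Factor: 301 = 7 · 43.
φ(301) = (7−1) · (43−1) = 6 · 42 = 252.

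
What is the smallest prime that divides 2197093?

83

2197093 is odd.
Digit sum 31, not divisible by 3.
Ends in 3: not divisible by 5.
7: 2197093 = 7·313870 + 3
11: 2197093 = 11·199735 + 8
13: 2197093 = 13·169007 + 2
17: 2197093 = 17·129240 + 13
19: 2197093 = 19·115636 + 9
23: 2197093 = 23·95525 + 18
29: 2197093 = 29·75761 + 24
31: 2197093 = 31·70873 + 30
37: 2197093 = 37·59380 + 33
41: 2197093 = 41·53587 + 26
43: 2197093 = 43·51095 + 8
47: 2197093 = 47·46746 + 31
53: 2197093 = 53·41454 + 31
59: 2197093 = 59·37238 + 51
61: 2197093 = 61·36017 + 56
67: 2197093 = 67·32792 + 29
71: 2197093 = 71·30944 + 69
73: 2197093 = 73·30097 + 12
79: 2197093 = 79·27811 + 24
83: 2197093 = 83·26471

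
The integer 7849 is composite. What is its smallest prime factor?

7849 is odd.
Digit sum 28, not divisible by 3.
Ends in 9: not divisible by 5.
7: 7849 = 7·1121 + 2
11: 7849 = 11·713 + 6
13: 7849 = 13·603 + 10
17: 7849 = 17·461 + 12
19: 7849 = 19·413 + 2
23: 7849 = 23·341 + 6
29: 7849 = 29·270 + 19
31: 7849 = 31·253 + 6
37: 7849 = 37·212 + 5
41: 7849 = 41·191 + 18
43: 7849 = 43·182 + 23
47: 7849 = 47·167

47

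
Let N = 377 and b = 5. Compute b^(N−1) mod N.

5^1 ≡ 5 (mod 377)
5^2 ≡ 5^2 = 25 ≡ 25 (mod 377)
5^4 ≡ 25^2 = 625 ≡ 248 (mod 377)
5^8 ≡ 248^2 = 61504 ≡ 53 (mod 377)
5^16 ≡ 53^2 = 2809 ≡ 170 (mod 377)
5^32 ≡ 170^2 = 28900 ≡ 248 (mod 377)
5^64 ≡ 248^2 = 61504 ≡ 53 (mod 377)
5^128 ≡ 53^2 = 2809 ≡ 170 (mod 377)
5^256 ≡ 170^2 = 28900 ≡ 248 (mod 377)
376 = 256 + 64 + 32 + 16 + 8 in binary powers of 2.
So 5^376 ≡ 248 · 53 · 248 · 170 · 53 ≡ 326 (mod 377).
Since 326 ≠ 1, base 5 is a Fermat witness: 377 is composite.

326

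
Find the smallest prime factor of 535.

5

535 is odd.
Digit sum 13, not divisible by 3.
Ends in 5: divisible by 5.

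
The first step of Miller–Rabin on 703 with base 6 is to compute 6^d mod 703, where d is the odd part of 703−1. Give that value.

438

703 − 1 = 702 = 2^1 · 351, so d = 351.
6^1 ≡ 6 (mod 703)
6^2 ≡ 6^2 = 36 ≡ 36 (mod 703)
6^4 ≡ 36^2 = 1296 ≡ 593 (mod 703)
6^8 ≡ 593^2 = 351649 ≡ 149 (mod 703)
6^16 ≡ 149^2 = 22201 ≡ 408 (mod 703)
6^32 ≡ 408^2 = 166464 ≡ 556 (mod 703)
6^64 ≡ 556^2 = 309136 ≡ 519 (mod 703)
6^128 ≡ 519^2 = 269361 ≡ 112 (mod 703)
6^256 ≡ 112^2 = 12544 ≡ 593 (mod 703)
351 = 256 + 64 + 16 + 8 + 4 + 2 + 1 in binary powers of 2.
So 6^351 ≡ 593 · 519 · 408 · 149 · 593 · 36 · 6 ≡ 438 (mod 703).
Squaring chain: 438; never reaches −1, so base 6 is a Miller–Rabin witness that 703 is composite.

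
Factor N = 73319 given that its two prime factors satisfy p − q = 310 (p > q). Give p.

Since p = q + 310, we have 73319 = q(q + 310), so q² + 310q − 73319 = 0.
Discriminant: 310² + 4·73319 = 96100 + 293276 = 389376; √389376 = 624.
q = (−310 + 624)/2 = 157, and p = q + 310 = 467.
Check: 157 · 467 = 73319.

467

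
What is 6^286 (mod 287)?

162

6^1 ≡ 6 (mod 287)
6^2 ≡ 6^2 = 36 ≡ 36 (mod 287)
6^4 ≡ 36^2 = 1296 ≡ 148 (mod 287)
6^8 ≡ 148^2 = 21904 ≡ 92 (mod 287)
6^16 ≡ 92^2 = 8464 ≡ 141 (mod 287)
6^32 ≡ 141^2 = 19881 ≡ 78 (mod 287)
6^64 ≡ 78^2 = 6084 ≡ 57 (mod 287)
6^128 ≡ 57^2 = 3249 ≡ 92 (mod 287)
6^256 ≡ 92^2 = 8464 ≡ 141 (mod 287)
286 = 256 + 16 + 8 + 4 + 2 in binary powers of 2.
So 6^286 ≡ 141 · 141 · 92 · 148 · 36 ≡ 162 (mod 287).
Since 162 ≠ 1, base 6 is a Fermat witness: 287 is composite.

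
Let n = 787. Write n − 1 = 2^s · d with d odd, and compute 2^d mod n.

787 − 1 = 786 = 2^1 · 393, so d = 393.
2^1 ≡ 2 (mod 787)
2^2 ≡ 2^2 = 4 ≡ 4 (mod 787)
2^4 ≡ 4^2 = 16 ≡ 16 (mod 787)
2^8 ≡ 16^2 = 256 ≡ 256 (mod 787)
2^16 ≡ 256^2 = 65536 ≡ 215 (mod 787)
2^32 ≡ 215^2 = 46225 ≡ 579 (mod 787)
2^64 ≡ 579^2 = 335241 ≡ 766 (mod 787)
2^128 ≡ 766^2 = 586756 ≡ 441 (mod 787)
2^256 ≡ 441^2 = 194481 ≡ 92 (mod 787)
393 = 256 + 128 + 8 + 1 in binary powers of 2.
So 2^393 ≡ 92 · 441 · 256 · 2 ≡ 786 (mod 787).
Since 2^d ≡ 786 (mod 787), base 2 does not prove 787 composite.

786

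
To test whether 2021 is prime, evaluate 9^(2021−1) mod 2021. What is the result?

9^1 ≡ 9 (mod 2021)
9^2 ≡ 9^2 = 81 ≡ 81 (mod 2021)
9^4 ≡ 81^2 = 6561 ≡ 498 (mod 2021)
9^8 ≡ 498^2 = 248004 ≡ 1442 (mod 2021)
9^16 ≡ 1442^2 = 2079364 ≡ 1776 (mod 2021)
9^32 ≡ 1776^2 = 3154176 ≡ 1416 (mod 2021)
9^64 ≡ 1416^2 = 2005056 ≡ 224 (mod 2021)
9^128 ≡ 224^2 = 50176 ≡ 1672 (mod 2021)
9^256 ≡ 1672^2 = 2795584 ≡ 541 (mod 2021)
9^512 ≡ 541^2 = 292681 ≡ 1657 (mod 2021)
9^1024 ≡ 1657^2 = 2745649 ≡ 1131 (mod 2021)
2020 = 1024 + 512 + 256 + 128 + 64 + 32 + 4 in binary powers of 2.
So 9^2020 ≡ 1131 · 1657 · 541 · 1672 · 224 · 1416 · 498 ≡ 1358 (mod 2021).
Since 1358 ≠ 1, base 9 is a Fermat witness: 2021 is composite.

1358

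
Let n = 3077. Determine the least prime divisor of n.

17

3077 is odd.
Digit sum 17, not divisible by 3.
Ends in 7: not divisible by 5.
7: 3077 = 7·439 + 4
11: 3077 = 11·279 + 8
13: 3077 = 13·236 + 9
17: 3077 = 17·181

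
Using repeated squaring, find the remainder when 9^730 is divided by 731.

9^1 ≡ 9 (mod 731)
9^2 ≡ 9^2 = 81 ≡ 81 (mod 731)
9^4 ≡ 81^2 = 6561 ≡ 713 (mod 731)
9^8 ≡ 713^2 = 508369 ≡ 324 (mod 731)
9^16 ≡ 324^2 = 104976 ≡ 443 (mod 731)
9^32 ≡ 443^2 = 196249 ≡ 341 (mod 731)
9^64 ≡ 341^2 = 116281 ≡ 52 (mod 731)
9^128 ≡ 52^2 = 2704 ≡ 511 (mod 731)
9^256 ≡ 511^2 = 261121 ≡ 154 (mod 731)
9^512 ≡ 154^2 = 23716 ≡ 324 (mod 731)
730 = 512 + 128 + 64 + 16 + 8 + 2 in binary powers of 2.
So 9^730 ≡ 324 · 511 · 52 · 443 · 324 · 81 ≡ 13 (mod 731).
Since 13 ≠ 1, base 9 is a Fermat witness: 731 is composite.

13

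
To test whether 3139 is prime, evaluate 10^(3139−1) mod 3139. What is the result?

10^1 ≡ 10 (mod 3139)
10^2 ≡ 10^2 = 100 ≡ 100 (mod 3139)
10^4 ≡ 100^2 = 10000 ≡ 583 (mod 3139)
10^8 ≡ 583^2 = 339889 ≡ 877 (mod 3139)
10^16 ≡ 877^2 = 769129 ≡ 74 (mod 3139)
10^32 ≡ 74^2 = 5476 ≡ 2337 (mod 3139)
10^64 ≡ 2337^2 = 5461569 ≡ 2848 (mod 3139)
10^128 ≡ 2848^2 = 8111104 ≡ 3067 (mod 3139)
10^256 ≡ 3067^2 = 9406489 ≡ 2045 (mod 3139)
10^512 ≡ 2045^2 = 4182025 ≡ 877 (mod 3139)
10^1024 ≡ 877^2 = 769129 ≡ 74 (mod 3139)
10^2048 ≡ 74^2 = 5476 ≡ 2337 (mod 3139)
3138 = 2048 + 1024 + 64 + 2 in binary powers of 2.
So 10^3138 ≡ 2337 · 74 · 2848 · 100 ≡ 2363 (mod 3139).
Since 2363 ≠ 1, base 10 is a Fermat witness: 3139 is composite.

2363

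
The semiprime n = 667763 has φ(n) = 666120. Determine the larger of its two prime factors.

911

φ(n) = (p−1)(q−1) = n − (p+q) + 1, so p + q = 667763 − 666120 + 1 = 1644.
p and q are the roots of t² − 1644t + 667763 = 0.
Discriminant: 1644² − 4·667763 = 2702736 − 2671052 = 31684; √31684 = 178.
q = (1644 − 178)/2 = 733, p = (1644 + 178)/2 = 911.
Check: 733 · 911 = 667763.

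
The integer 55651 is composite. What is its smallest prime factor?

55651 is odd.
Digit sum 22, not divisible by 3.
Ends in 1: not divisible by 5.
7: 55651 = 7·7950 + 1
11: 55651 = 11·5059 + 2
13: 55651 = 13·4280 + 11
17: 55651 = 17·3273 + 10
19: 55651 = 19·2929

19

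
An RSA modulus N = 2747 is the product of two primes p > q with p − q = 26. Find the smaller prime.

Since p = q + 26, we have 2747 = q(q + 26), so q² + 26q − 2747 = 0.
Discriminant: 26² + 4·2747 = 676 + 10988 = 11664; √11664 = 108.
q = (−26 + 108)/2 = 41, and p = q + 26 = 67.
Check: 41 · 67 = 2747.

41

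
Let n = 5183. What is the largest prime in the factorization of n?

5183 = 71 · 73
73 is prime.
So 5183 = 71 · 73; the largest prime factor is 73.

73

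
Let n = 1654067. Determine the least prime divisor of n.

1654067 is odd.
Digit sum 29, not divisible by 3.
Ends in 7: not divisible by 5.
7: 1654067 = 7·236295 + 2
11: 1654067 = 11·150369 + 8
13: 1654067 = 13·127235 + 12
17: 1654067 = 17·97298 + 1
19: 1654067 = 19·87056 + 3
23: 1654067 = 23·71915 + 22
29: 1654067 = 29·57036 + 23
31: 1654067 = 31·53357

31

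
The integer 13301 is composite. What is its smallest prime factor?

13301 is odd.
Digit sum 8, not divisible by 3.
Ends in 1: not divisible by 5.
7: 13301 = 7·1900 + 1
11: 13301 = 11·1209 + 2
13: 13301 = 13·1023 + 2
17: 13301 = 17·782 + 7
19: 13301 = 19·700 + 1
23: 13301 = 23·578 + 7
29: 13301 = 29·458 + 19
31: 13301 = 31·429 + 2
37: 13301 = 37·359 + 18
41: 13301 = 41·324 + 17
43: 13301 = 43·309 + 14
47: 13301 = 47·283

47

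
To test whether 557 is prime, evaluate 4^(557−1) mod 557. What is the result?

1

4^1 ≡ 4 (mod 557)
4^2 ≡ 4^2 = 16 ≡ 16 (mod 557)
4^4 ≡ 16^2 = 256 ≡ 256 (mod 557)
4^8 ≡ 256^2 = 65536 ≡ 367 (mod 557)
4^16 ≡ 367^2 = 134689 ≡ 452 (mod 557)
4^32 ≡ 452^2 = 204304 ≡ 442 (mod 557)
4^64 ≡ 442^2 = 195364 ≡ 414 (mod 557)
4^128 ≡ 414^2 = 171396 ≡ 397 (mod 557)
4^256 ≡ 397^2 = 157609 ≡ 535 (mod 557)
4^512 ≡ 535^2 = 286225 ≡ 484 (mod 557)
556 = 512 + 32 + 8 + 4 in binary powers of 2.
So 4^556 ≡ 484 · 442 · 367 · 256 ≡ 1 (mod 557).
Since the result is 1, base 4 gives no evidence that 557 is composite.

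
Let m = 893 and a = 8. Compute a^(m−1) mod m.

68

8^1 ≡ 8 (mod 893)
8^2 ≡ 8^2 = 64 ≡ 64 (mod 893)
8^4 ≡ 64^2 = 4096 ≡ 524 (mod 893)
8^8 ≡ 524^2 = 274576 ≡ 425 (mod 893)
8^16 ≡ 425^2 = 180625 ≡ 239 (mod 893)
8^32 ≡ 239^2 = 57121 ≡ 862 (mod 893)
8^64 ≡ 862^2 = 743044 ≡ 68 (mod 893)
8^128 ≡ 68^2 = 4624 ≡ 159 (mod 893)
8^256 ≡ 159^2 = 25281 ≡ 277 (mod 893)
8^512 ≡ 277^2 = 76729 ≡ 824 (mod 893)
892 = 512 + 256 + 64 + 32 + 16 + 8 + 4 in binary powers of 2.
So 8^892 ≡ 824 · 277 · 68 · 862 · 239 · 425 · 524 ≡ 68 (mod 893).
Since 68 ≠ 1, base 8 is a Fermat witness: 893 is composite.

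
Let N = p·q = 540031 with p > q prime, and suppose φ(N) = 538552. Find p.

827

φ(n) = (p−1)(q−1) = n − (p+q) + 1, so p + q = 540031 − 538552 + 1 = 1480.
p and q are the roots of t² − 1480t + 540031 = 0.
Discriminant: 1480² − 4·540031 = 2190400 − 2160124 = 30276; √30276 = 174.
q = (1480 − 174)/2 = 653, p = (1480 + 174)/2 = 827.
Check: 653 · 827 = 540031.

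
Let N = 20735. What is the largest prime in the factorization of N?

20735 = 5 · 4147
4147 = 11 · 377
377 = 13 · 29
29 is prime.
So 20735 = 5 · 11 · 13 · 29; the largest prime factor is 29.

29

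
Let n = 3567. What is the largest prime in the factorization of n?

3567 = 3 · 1189
1189 = 29 · 41
41 is prime.
So 3567 = 3 · 29 · 41; the largest prime factor is 41.

41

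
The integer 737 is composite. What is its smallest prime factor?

737 is odd.
Digit sum 17, not divisible by 3.
Ends in 7: not divisible by 5.
7: 737 = 7·105 + 2
11: 737 = 11·67

11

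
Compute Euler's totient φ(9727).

9520

Factor: 9727 = 71 · 137.
φ(9727) = (71−1) · (137−1) = 70 · 136 = 9520.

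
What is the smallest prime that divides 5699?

5699 is odd.
Digit sum 29, not divisible by 3.
Ends in 9: not divisible by 5.
7: 5699 = 7·814 + 1
11: 5699 = 11·518 + 1
13: 5699 = 13·438 + 5
17: 5699 = 17·335 + 4
19: 5699 = 19·299 + 18
23: 5699 = 23·247 + 18
29: 5699 = 29·196 + 15
31: 5699 = 31·183 + 26
37: 5699 = 37·154 + 1
41: 5699 = 41·139

41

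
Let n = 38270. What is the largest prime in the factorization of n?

89

38270 = 2 · 19135
19135 = 5 · 3827
3827 = 43 · 89
89 is prime.
So 38270 = 2 · 5 · 43 · 89; the largest prime factor is 89.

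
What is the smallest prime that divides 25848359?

25848359 is odd.
Digit sum 44, not divisible by 3.
Ends in 9: not divisible by 5.
7: 25848359 = 7·3692622 + 5
11: 25848359 = 11·2349850 + 9
13: 25848359 = 13·1988335 + 4
17: 25848359 = 17·1520491 + 12
19: 25848359 = 19·1360439 + 18
23: 25848359 = 23·1123841 + 16
29: 25848359 = 29·891322 + 21
31: 25848359 = 31·833818 + 1
37: 25848359 = 37·698604 + 11
41: 25848359 = 41·630447 + 32
43: 25848359 = 43·601124 + 27
47: 25848359 = 47·549965 + 4
53: 25848359 = 53·487704 + 47
59: 25848359 = 59·438107 + 46
61: 25848359 = 61·423743 + 36
67: 25848359 = 67·385796 + 27
71: 25848359 = 71·364061 + 28
73: 25848359 = 73·354087 + 8
79: 25848359 = 79·327194 + 33
83: 25848359 = 83·311426 + 1
89: 25848359 = 89·290431

89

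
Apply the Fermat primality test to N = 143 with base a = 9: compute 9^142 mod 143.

9^1 ≡ 9 (mod 143)
9^2 ≡ 9^2 = 81 ≡ 81 (mod 143)
9^4 ≡ 81^2 = 6561 ≡ 126 (mod 143)
9^8 ≡ 126^2 = 15876 ≡ 3 (mod 143)
9^16 ≡ 3^2 = 9 ≡ 9 (mod 143)
9^32 ≡ 9^2 = 81 ≡ 81 (mod 143)
9^64 ≡ 81^2 = 6561 ≡ 126 (mod 143)
9^128 ≡ 126^2 = 15876 ≡ 3 (mod 143)
142 = 128 + 8 + 4 + 2 in binary powers of 2.
So 9^142 ≡ 3 · 3 · 126 · 81 ≡ 48 (mod 143).
Since 48 ≠ 1, base 9 is a Fermat witness: 143 is composite.

48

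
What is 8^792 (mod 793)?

729

8^1 ≡ 8 (mod 793)
8^2 ≡ 8^2 = 64 ≡ 64 (mod 793)
8^4 ≡ 64^2 = 4096 ≡ 131 (mod 793)
8^8 ≡ 131^2 = 17161 ≡ 508 (mod 793)
8^16 ≡ 508^2 = 258064 ≡ 339 (mod 793)
8^32 ≡ 339^2 = 114921 ≡ 729 (mod 793)
8^64 ≡ 729^2 = 531441 ≡ 131 (mod 793)
8^128 ≡ 131^2 = 17161 ≡ 508 (mod 793)
8^256 ≡ 508^2 = 258064 ≡ 339 (mod 793)
8^512 ≡ 339^2 = 114921 ≡ 729 (mod 793)
792 = 512 + 256 + 16 + 8 in binary powers of 2.
So 8^792 ≡ 729 · 339 · 339 · 508 ≡ 729 (mod 793).
Since 729 ≠ 1, base 8 is a Fermat witness: 793 is composite.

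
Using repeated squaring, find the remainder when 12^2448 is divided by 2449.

907

12^1 ≡ 12 (mod 2449)
12^2 ≡ 12^2 = 144 ≡ 144 (mod 2449)
12^4 ≡ 144^2 = 20736 ≡ 1144 (mod 2449)
12^8 ≡ 1144^2 = 1308736 ≡ 970 (mod 2449)
12^16 ≡ 970^2 = 940900 ≡ 484 (mod 2449)
12^32 ≡ 484^2 = 234256 ≡ 1601 (mod 2449)
12^64 ≡ 1601^2 = 2563201 ≡ 1547 (mod 2449)
12^128 ≡ 1547^2 = 2393209 ≡ 536 (mod 2449)
12^256 ≡ 536^2 = 287296 ≡ 763 (mod 2449)
12^512 ≡ 763^2 = 582169 ≡ 1756 (mod 2449)
12^1024 ≡ 1756^2 = 3083536 ≡ 245 (mod 2449)
12^2048 ≡ 245^2 = 60025 ≡ 1249 (mod 2449)
2448 = 2048 + 256 + 128 + 16 in binary powers of 2.
So 12^2448 ≡ 1249 · 763 · 536 · 484 ≡ 907 (mod 2449).
Since 907 ≠ 1, base 12 is a Fermat witness: 2449 is composite.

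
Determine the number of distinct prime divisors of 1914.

1914 = 2 · 957
957 = 3 · 319
319 = 11 · 29
1914 = 2 · 3 · 11 · 29, which has 4 distinct prime factors.

4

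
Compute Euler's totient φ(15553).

Factor: 15553 = 103 · 151.
φ(15553) = (103−1) · (151−1) = 102 · 150 = 15300.

15300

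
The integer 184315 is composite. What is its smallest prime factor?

184315 is odd.
Digit sum 22, not divisible by 3.
Ends in 5: divisible by 5.

5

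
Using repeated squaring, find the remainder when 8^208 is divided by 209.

8^1 ≡ 8 (mod 209)
8^2 ≡ 8^2 = 64 ≡ 64 (mod 209)
8^4 ≡ 64^2 = 4096 ≡ 125 (mod 209)
8^8 ≡ 125^2 = 15625 ≡ 159 (mod 209)
8^16 ≡ 159^2 = 25281 ≡ 201 (mod 209)
8^32 ≡ 201^2 = 40401 ≡ 64 (mod 209)
8^64 ≡ 64^2 = 4096 ≡ 125 (mod 209)
8^128 ≡ 125^2 = 15625 ≡ 159 (mod 209)
208 = 128 + 64 + 16 in binary powers of 2.
So 8^208 ≡ 159 · 125 · 201 ≡ 49 (mod 209).
Since 49 ≠ 1, base 8 is a Fermat witness: 209 is composite.

49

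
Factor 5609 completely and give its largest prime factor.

79

5609 = 71 · 79
79 is prime.
So 5609 = 71 · 79; the largest prime factor is 79.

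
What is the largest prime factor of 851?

37

851 = 23 · 37
37 is prime.
So 851 = 23 · 37; the largest prime factor is 37.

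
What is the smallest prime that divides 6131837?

41

6131837 is odd.
Digit sum 29, not divisible by 3.
Ends in 7: not divisible by 5.
7: 6131837 = 7·875976 + 5
11: 6131837 = 11·557439 + 8
13: 6131837 = 13·471679 + 10
17: 6131837 = 17·360696 + 5
19: 6131837 = 19·322728 + 5
23: 6131837 = 23·266601 + 14
29: 6131837 = 29·211442 + 19
31: 6131837 = 31·197801 + 6
37: 6131837 = 37·165725 + 12
41: 6131837 = 41·149557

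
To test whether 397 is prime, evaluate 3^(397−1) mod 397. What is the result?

1

3^1 ≡ 3 (mod 397)
3^2 ≡ 3^2 = 9 ≡ 9 (mod 397)
3^4 ≡ 9^2 = 81 ≡ 81 (mod 397)
3^8 ≡ 81^2 = 6561 ≡ 209 (mod 397)
3^16 ≡ 209^2 = 43681 ≡ 11 (mod 397)
3^32 ≡ 11^2 = 121 ≡ 121 (mod 397)
3^64 ≡ 121^2 = 14641 ≡ 349 (mod 397)
3^128 ≡ 349^2 = 121801 ≡ 319 (mod 397)
3^256 ≡ 319^2 = 101761 ≡ 129 (mod 397)
396 = 256 + 128 + 8 + 4 in binary powers of 2.
So 3^396 ≡ 129 · 319 · 209 · 81 ≡ 1 (mod 397).
Since the result is 1, base 3 gives no evidence that 397 is composite.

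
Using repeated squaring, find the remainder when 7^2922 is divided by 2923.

7^1 ≡ 7 (mod 2923)
7^2 ≡ 7^2 = 49 ≡ 49 (mod 2923)
7^4 ≡ 49^2 = 2401 ≡ 2401 (mod 2923)
7^8 ≡ 2401^2 = 5764801 ≡ 645 (mod 2923)
7^16 ≡ 645^2 = 416025 ≡ 959 (mod 2923)
7^32 ≡ 959^2 = 919681 ≡ 1859 (mod 2923)
7^64 ≡ 1859^2 = 3455881 ≡ 895 (mod 2923)
7^128 ≡ 895^2 = 801025 ≡ 123 (mod 2923)
7^256 ≡ 123^2 = 15129 ≡ 514 (mod 2923)
7^512 ≡ 514^2 = 264196 ≡ 1126 (mod 2923)
7^1024 ≡ 1126^2 = 1267876 ≡ 2217 (mod 2923)
7^2048 ≡ 2217^2 = 4915089 ≡ 1526 (mod 2923)
2922 = 2048 + 512 + 256 + 64 + 32 + 8 + 2 in binary powers of 2.
So 7^2922 ≡ 1526 · 1126 · 514 · 895 · 1859 · 645 · 49 ≡ 433 (mod 2923).
Since 433 ≠ 1, base 7 is a Fermat witness: 2923 is composite.

433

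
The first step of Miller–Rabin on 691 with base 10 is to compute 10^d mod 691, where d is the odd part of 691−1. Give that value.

690

691 − 1 = 690 = 2^1 · 345, so d = 345.
10^1 ≡ 10 (mod 691)
10^2 ≡ 10^2 = 100 ≡ 100 (mod 691)
10^4 ≡ 100^2 = 10000 ≡ 326 (mod 691)
10^8 ≡ 326^2 = 106276 ≡ 553 (mod 691)
10^16 ≡ 553^2 = 305809 ≡ 387 (mod 691)
10^32 ≡ 387^2 = 149769 ≡ 513 (mod 691)
10^64 ≡ 513^2 = 263169 ≡ 589 (mod 691)
10^128 ≡ 589^2 = 346921 ≡ 39 (mod 691)
10^256 ≡ 39^2 = 1521 ≡ 139 (mod 691)
345 = 256 + 64 + 16 + 8 + 1 in binary powers of 2.
So 10^345 ≡ 139 · 589 · 387 · 553 · 10 ≡ 690 (mod 691).
Since 10^d ≡ 690 (mod 691), base 10 does not prove 691 composite.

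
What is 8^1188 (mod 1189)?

8^1 ≡ 8 (mod 1189)
8^2 ≡ 8^2 = 64 ≡ 64 (mod 1189)
8^4 ≡ 64^2 = 4096 ≡ 529 (mod 1189)
8^8 ≡ 529^2 = 279841 ≡ 426 (mod 1189)
8^16 ≡ 426^2 = 181476 ≡ 748 (mod 1189)
8^32 ≡ 748^2 = 559504 ≡ 674 (mod 1189)
8^64 ≡ 674^2 = 454276 ≡ 78 (mod 1189)
8^128 ≡ 78^2 = 6084 ≡ 139 (mod 1189)
8^256 ≡ 139^2 = 19321 ≡ 297 (mod 1189)
8^512 ≡ 297^2 = 88209 ≡ 223 (mod 1189)
8^1024 ≡ 223^2 = 49729 ≡ 980 (mod 1189)
1188 = 1024 + 128 + 32 + 4 in binary powers of 2.
So 8^1188 ≡ 980 · 139 · 674 · 529 ≡ 836 (mod 1189).
Since 836 ≠ 1, base 8 is a Fermat witness: 1189 is composite.

836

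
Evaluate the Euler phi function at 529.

506

Factor: 529 = 23^2.
φ(529) = 23^1·(23−1) = 506.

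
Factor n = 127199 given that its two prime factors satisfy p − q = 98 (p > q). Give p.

409

Since p = q + 98, we have 127199 = q(q + 98), so q² + 98q − 127199 = 0.
Discriminant: 98² + 4·127199 = 9604 + 508796 = 518400; √518400 = 720.
q = (−98 + 720)/2 = 311, and p = q + 98 = 409.
Check: 311 · 409 = 127199.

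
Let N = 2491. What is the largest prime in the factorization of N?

2491 = 47 · 53
53 is prime.
So 2491 = 47 · 53; the largest prime factor is 53.

53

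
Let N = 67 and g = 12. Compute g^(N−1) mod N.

1

12^1 ≡ 12 (mod 67)
12^2 ≡ 12^2 = 144 ≡ 10 (mod 67)
12^4 ≡ 10^2 = 100 ≡ 33 (mod 67)
12^8 ≡ 33^2 = 1089 ≡ 17 (mod 67)
12^16 ≡ 17^2 = 289 ≡ 21 (mod 67)
12^32 ≡ 21^2 = 441 ≡ 39 (mod 67)
12^64 ≡ 39^2 = 1521 ≡ 47 (mod 67)
66 = 64 + 2 in binary powers of 2.
So 12^66 ≡ 47 · 10 ≡ 1 (mod 67).
Since the result is 1, base 12 gives no evidence that 67 is composite.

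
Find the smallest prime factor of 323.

323 is odd.
Digit sum 8, not divisible by 3.
Ends in 3: not divisible by 5.
7: 323 = 7·46 + 1
11: 323 = 11·29 + 4
13: 323 = 13·24 + 11
17: 323 = 17·19

17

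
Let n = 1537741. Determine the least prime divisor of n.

83

1537741 is odd.
Digit sum 28, not divisible by 3.
Ends in 1: not divisible by 5.
7: 1537741 = 7·219677 + 2
11: 1537741 = 11·139794 + 7
13: 1537741 = 13·118287 + 10
17: 1537741 = 17·90455 + 6
19: 1537741 = 19·80933 + 14
23: 1537741 = 23·66858 + 7
29: 1537741 = 29·53025 + 16
31: 1537741 = 31·49604 + 17
37: 1537741 = 37·41560 + 21
41: 1537741 = 41·37505 + 36
43: 1537741 = 43·35761 + 18
47: 1537741 = 47·32717 + 42
53: 1537741 = 53·29013 + 52
59: 1537741 = 59·26063 + 24
61: 1537741 = 61·25208 + 53
67: 1537741 = 67·22951 + 24
71: 1537741 = 71·21658 + 23
73: 1537741 = 73·21064 + 69
79: 1537741 = 79·19465 + 6
83: 1537741 = 83·18527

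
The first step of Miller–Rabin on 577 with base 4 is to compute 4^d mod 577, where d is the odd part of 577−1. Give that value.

186

577 − 1 = 576 = 2^6 · 9, so d = 9.
4^1 ≡ 4 (mod 577)
4^2 ≡ 4^2 = 16 ≡ 16 (mod 577)
4^4 ≡ 16^2 = 256 ≡ 256 (mod 577)
4^8 ≡ 256^2 = 65536 ≡ 335 (mod 577)
9 = 8 + 1 in binary powers of 2.
So 4^9 ≡ 335 · 4 ≡ 186 (mod 577).
Squaring chain: 186 → 553 → 576 → 1 → 1 → 1; reaches −1, so base 4 does not prove 577 composite.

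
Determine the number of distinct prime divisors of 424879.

4

424879 = 7^2 · 8671
8671 = 13 · 667
667 = 23 · 29
424879 = 7^2 · 13 · 23 · 29, which has 4 distinct prime factors.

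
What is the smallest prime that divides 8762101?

8762101 is odd.
Digit sum 25, not divisible by 3.
Ends in 1: not divisible by 5.
7: 8762101 = 7·1251728 + 5
11: 8762101 = 11·796554 + 7
13: 8762101 = 13·674007 + 10
17: 8762101 = 17·515417 + 12
19: 8762101 = 19·461163 + 4
23: 8762101 = 23·380960 + 21
29: 8762101 = 29·302141 + 12
31: 8762101 = 31·282648 + 13
37: 8762101 = 37·236813 + 20
41: 8762101 = 41·213709 + 32
43: 8762101 = 43·203769 + 34
47: 8762101 = 47·186427 + 32
53: 8762101 = 53·165322 + 35
59: 8762101 = 59·148510 + 11
61: 8762101 = 61·143641

61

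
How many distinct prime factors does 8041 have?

8041 = 11 · 731
731 = 17 · 43
8041 = 11 · 17 · 43, which has 3 distinct prime factors.

3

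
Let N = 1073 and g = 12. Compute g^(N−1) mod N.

12^1 ≡ 12 (mod 1073)
12^2 ≡ 12^2 = 144 ≡ 144 (mod 1073)
12^4 ≡ 144^2 = 20736 ≡ 349 (mod 1073)
12^8 ≡ 349^2 = 121801 ≡ 552 (mod 1073)
12^16 ≡ 552^2 = 304704 ≡ 1045 (mod 1073)
12^32 ≡ 1045^2 = 1092025 ≡ 784 (mod 1073)
12^64 ≡ 784^2 = 614656 ≡ 900 (mod 1073)
12^128 ≡ 900^2 = 810000 ≡ 958 (mod 1073)
12^256 ≡ 958^2 = 917764 ≡ 349 (mod 1073)
12^512 ≡ 349^2 = 121801 ≡ 552 (mod 1073)
12^1024 ≡ 552^2 = 304704 ≡ 1045 (mod 1073)
1072 = 1024 + 32 + 16 in binary powers of 2.
So 12^1072 ≡ 1045 · 784 · 1045 ≡ 900 (mod 1073).
Since 900 ≠ 1, base 12 is a Fermat witness: 1073 is composite.

900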